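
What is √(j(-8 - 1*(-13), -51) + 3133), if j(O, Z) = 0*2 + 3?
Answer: 56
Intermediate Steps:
j(O, Z) = 3 (j(O, Z) = 0 + 3 = 3)
√(j(-8 - 1*(-13), -51) + 3133) = √(3 + 3133) = √3136 = 56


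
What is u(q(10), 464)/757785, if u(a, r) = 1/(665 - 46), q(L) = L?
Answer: 1/469068915 ≈ 2.1319e-9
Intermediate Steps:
u(a, r) = 1/619
u(q(10), 464)/757785 = (1/619)/757785 = (1/619)*(1/757785) = 1/469068915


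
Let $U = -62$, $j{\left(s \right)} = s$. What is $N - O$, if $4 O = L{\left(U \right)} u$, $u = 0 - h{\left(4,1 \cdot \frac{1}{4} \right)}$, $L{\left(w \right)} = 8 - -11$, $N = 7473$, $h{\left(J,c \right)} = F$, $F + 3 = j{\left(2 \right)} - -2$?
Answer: $\frac{29911}{4} \approx 7477.8$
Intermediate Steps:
$F = 1$ ($F = -3 + \left(2 - -2\right) = -3 + \left(2 + 2\right) = -3 + 4 = 1$)
$h{\left(J,c \right)} = 1$
$L{\left(w \right)} = 19$ ($L{\left(w \right)} = 8 + 11 = 19$)
$u = -1$ ($u = 0 - 1 = -1$)
$O = - \frac{19}{4}$ ($O = \frac{19 \left(-1\right)}{4} = \frac{1}{4} \left(-19\right) = - \frac{19}{4} \approx -4.75$)
$N - O = 7473 - - \frac{19}{4} = 7473 + \frac{19}{4} = \frac{29911}{4}$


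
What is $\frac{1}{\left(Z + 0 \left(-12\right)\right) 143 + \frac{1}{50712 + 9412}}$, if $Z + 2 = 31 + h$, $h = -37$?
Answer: $- \frac{60124}{68781855} \approx -0.00087413$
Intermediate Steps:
$Z = -8$ ($Z = -2 + \left(31 - 37\right) = -2 - 6 = -8$)
$\frac{1}{\left(Z + 0 \left(-12\right)\right) 143 + \frac{1}{50712 + 9412}} = \frac{1}{\left(-8 + 0 \left(-12\right)\right) 143 + \frac{1}{50712 + 9412}} = \frac{1}{\left(-8 + 0\right) 143 + \frac{1}{60124}} = \frac{1}{\left(-8\right) 143 + \frac{1}{60124}} = \frac{1}{-1144 + \frac{1}{60124}} = \frac{1}{- \frac{68781855}{60124}} = - \frac{60124}{68781855}$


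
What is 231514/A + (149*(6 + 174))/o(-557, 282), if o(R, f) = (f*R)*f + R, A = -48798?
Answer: -1025631978581/216152814915 ≈ -4.7449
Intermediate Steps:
o(R, f) = R + R*f**2 (o(R, f) = (R*f)*f + R = R*f**2 + R = R + R*f**2)
231514/A + (149*(6 + 174))/o(-557, 282) = 231514/(-48798) + (149*(6 + 174))/((-557*(1 + 282**2))) = 231514*(-1/48798) + (149*180)/((-557*(1 + 79524))) = -115757/24399 + 26820/((-557*79525)) = -115757/24399 + 26820/(-44295425) = -115757/24399 + 26820*(-1/44295425) = -115757/24399 - 5364/8859085 = -1025631978581/216152814915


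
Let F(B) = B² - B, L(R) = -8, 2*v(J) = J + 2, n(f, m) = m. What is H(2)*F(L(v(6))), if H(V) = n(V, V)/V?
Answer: 72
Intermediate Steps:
v(J) = 1 + J/2 (v(J) = (J + 2)/2 = (2 + J)/2 = 1 + J/2)
H(V) = 1 (H(V) = V/V = 1)
H(2)*F(L(v(6))) = 1*(-8*(-1 - 8)) = 1*(-8*(-9)) = 1*72 = 72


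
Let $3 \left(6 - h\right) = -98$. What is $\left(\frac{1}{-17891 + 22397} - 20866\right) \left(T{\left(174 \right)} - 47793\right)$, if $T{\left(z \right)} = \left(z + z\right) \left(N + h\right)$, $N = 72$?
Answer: $\frac{872619991795}{4506} \approx 1.9366 \cdot 10^{8}$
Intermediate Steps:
$h = \frac{116}{3}$ ($h = 6 - - \frac{98}{3} = 6 + \frac{98}{3} = \frac{116}{3} \approx 38.667$)
$T{\left(z \right)} = \frac{664 z}{3}$ ($T{\left(z \right)} = \left(z + z\right) \left(72 + \frac{116}{3}\right) = 2 z \frac{332}{3} = \frac{664 z}{3}$)
$\left(\frac{1}{-17891 + 22397} - 20866\right) \left(T{\left(174 \right)} - 47793\right) = \left(\frac{1}{-17891 + 22397} - 20866\right) \left(\frac{664}{3} \cdot 174 - 47793\right) = \left(\frac{1}{4506} - 20866\right) \left(38512 - 47793\right) = \left(\frac{1}{4506} - 20866\right) \left(-9281\right) = \left(- \frac{94022195}{4506}\right) \left(-9281\right) = \frac{872619991795}{4506}$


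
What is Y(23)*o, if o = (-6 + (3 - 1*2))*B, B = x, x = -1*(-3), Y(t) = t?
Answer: -345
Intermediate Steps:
x = 3
B = 3
o = -15 (o = (-6 + (3 - 1*2))*3 = (-6 + (3 - 2))*3 = (-6 + 1)*3 = -5*3 = -15)
Y(23)*o = 23*(-15) = -345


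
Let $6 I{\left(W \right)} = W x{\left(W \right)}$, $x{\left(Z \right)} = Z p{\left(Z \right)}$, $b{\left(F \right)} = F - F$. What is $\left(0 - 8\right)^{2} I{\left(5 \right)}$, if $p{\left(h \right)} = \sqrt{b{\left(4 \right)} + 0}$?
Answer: $0$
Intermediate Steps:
$b{\left(F \right)} = 0$
$p{\left(h \right)} = 0$ ($p{\left(h \right)} = \sqrt{0 + 0} = \sqrt{0} = 0$)
$x{\left(Z \right)} = 0$ ($x{\left(Z \right)} = Z 0 = 0$)
$I{\left(W \right)} = 0$ ($I{\left(W \right)} = \frac{W 0}{6} = \frac{1}{6} \cdot 0 = 0$)
$\left(0 - 8\right)^{2} I{\left(5 \right)} = \left(0 - 8\right)^{2} \cdot 0 = \left(-8\right)^{2} \cdot 0 = 64 \cdot 0 = 0$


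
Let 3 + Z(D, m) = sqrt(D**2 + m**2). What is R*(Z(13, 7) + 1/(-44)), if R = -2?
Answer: 133/22 - 2*sqrt(218) ≈ -23.484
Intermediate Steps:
Z(D, m) = -3 + sqrt(D**2 + m**2)
R*(Z(13, 7) + 1/(-44)) = -2*((-3 + sqrt(13**2 + 7**2)) + 1/(-44)) = -2*((-3 + sqrt(169 + 49)) - 1/44) = -2*((-3 + sqrt(218)) - 1/44) = -2*(-133/44 + sqrt(218)) = 133/22 - 2*sqrt(218)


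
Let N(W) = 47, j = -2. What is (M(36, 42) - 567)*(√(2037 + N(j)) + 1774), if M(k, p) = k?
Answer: -941994 - 1062*√521 ≈ -9.6624e+5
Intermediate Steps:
(M(36, 42) - 567)*(√(2037 + N(j)) + 1774) = (36 - 567)*(√(2037 + 47) + 1774) = -531*(√2084 + 1774) = -531*(2*√521 + 1774) = -531*(1774 + 2*√521) = -941994 - 1062*√521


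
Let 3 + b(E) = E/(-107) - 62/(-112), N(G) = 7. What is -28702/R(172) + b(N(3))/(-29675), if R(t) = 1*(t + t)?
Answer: -637946508457/7645941800 ≈ -83.436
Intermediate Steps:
R(t) = 2*t (R(t) = 1*(2*t) = 2*t)
b(E) = -137/56 - E/107 (b(E) = -3 + (E/(-107) - 62/(-112)) = -3 + (E*(-1/107) - 62*(-1/112)) = -3 + (-E/107 + 31/56) = -3 + (31/56 - E/107) = -137/56 - E/107)
-28702/R(172) + b(N(3))/(-29675) = -28702/(2*172) + (-137/56 - 1/107*7)/(-29675) = -28702/344 + (-137/56 - 7/107)*(-1/29675) = -28702*1/344 - 15051/5992*(-1/29675) = -14351/172 + 15051/177812600 = -637946508457/7645941800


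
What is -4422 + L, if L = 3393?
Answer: -1029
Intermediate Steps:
-4422 + L = -4422 + 3393 = -1029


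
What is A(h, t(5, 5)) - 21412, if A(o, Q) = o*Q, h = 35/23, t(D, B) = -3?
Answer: -492581/23 ≈ -21417.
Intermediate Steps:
h = 35/23 (h = 35*(1/23) = 35/23 ≈ 1.5217)
A(o, Q) = Q*o
A(h, t(5, 5)) - 21412 = -3*35/23 - 21412 = -105/23 - 21412 = -492581/23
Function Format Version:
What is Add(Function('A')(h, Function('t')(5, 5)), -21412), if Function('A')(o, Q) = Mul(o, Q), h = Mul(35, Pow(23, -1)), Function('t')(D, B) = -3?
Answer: Rational(-492581, 23) ≈ -21417.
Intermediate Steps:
h = Rational(35, 23) (h = Mul(35, Rational(1, 23)) = Rational(35, 23) ≈ 1.5217)
Function('A')(o, Q) = Mul(Q, o)
Add(Function('A')(h, Function('t')(5, 5)), -21412) = Add(Mul(-3, Rational(35, 23)), -21412) = Add(Rational(-105, 23), -21412) = Rational(-492581, 23)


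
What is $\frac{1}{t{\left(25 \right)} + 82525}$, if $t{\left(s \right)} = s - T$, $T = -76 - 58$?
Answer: $\frac{1}{82684} \approx 1.2094 \cdot 10^{-5}$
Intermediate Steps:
$T = -134$ ($T = -76 - 58 = -134$)
$t{\left(s \right)} = 134 + s$ ($t{\left(s \right)} = s - -134 = s + 134 = 134 + s$)
$\frac{1}{t{\left(25 \right)} + 82525} = \frac{1}{\left(134 + 25\right) + 82525} = \frac{1}{159 + 82525} = \frac{1}{82684}$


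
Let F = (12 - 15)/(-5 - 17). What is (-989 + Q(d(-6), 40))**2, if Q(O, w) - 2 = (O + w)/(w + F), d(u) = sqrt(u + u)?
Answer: 758015745073/779689 - 76616408*I*sqrt(3)/779689 ≈ 9.722e+5 - 170.2*I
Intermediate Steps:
F = 3/22 (F = -3/(-22) = -3*(-1/22) = 3/22 ≈ 0.13636)
d(u) = sqrt(2)*sqrt(u) (d(u) = sqrt(2*u) = sqrt(2)*sqrt(u))
Q(O, w) = 2 + (O + w)/(3/22 + w) (Q(O, w) = 2 + (O + w)/(w + 3/22) = 2 + (O + w)/(3/22 + w))
(-989 + Q(d(-6), 40))**2 = (-989 + 2*(3 + 11*(sqrt(2)*sqrt(-6)) + 33*40)/(3 + 22*40))**2 = (-989 + 2*(3 + 11*(sqrt(2)*(I*sqrt(6))) + 1320)/(3 + 880))**2 = (-989 + 2*(3 + 11*(2*I*sqrt(3)) + 1320)/883)**2 = (-989 + 2*(1/883)*(3 + 22*I*sqrt(3) + 1320))**2 = (-989 + 2*(1/883)*(1323 + 22*I*sqrt(3)))**2 = (-989 + (2646/883 + 44*I*sqrt(3)/883))**2 = (-870641/883 + 44*I*sqrt(3)/883)**2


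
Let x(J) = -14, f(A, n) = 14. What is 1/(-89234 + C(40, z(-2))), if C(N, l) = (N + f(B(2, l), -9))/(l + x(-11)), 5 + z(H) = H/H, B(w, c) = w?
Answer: -1/89237 ≈ -1.1206e-5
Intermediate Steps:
z(H) = -4 (z(H) = -5 + H/H = -5 + 1 = -4)
C(N, l) = (14 + N)/(-14 + l) (C(N, l) = (N + 14)/(l - 14) = (14 + N)/(-14 + l))
1/(-89234 + C(40, z(-2))) = 1/(-89234 + (14 + 40)/(-14 - 4)) = 1/(-89234 + 54/(-18)) = 1/(-89234 - 1/18*54) = 1/(-89234 - 3) = 1/(-89237) = -1/89237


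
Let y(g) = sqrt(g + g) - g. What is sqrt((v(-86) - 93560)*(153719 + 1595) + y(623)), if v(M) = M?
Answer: sqrt(-14544535467 + sqrt(1246)) ≈ 1.206e+5*I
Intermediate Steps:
y(g) = -g + sqrt(2)*sqrt(g) (y(g) = sqrt(2*g) - g = sqrt(2)*sqrt(g) - g = -g + sqrt(2)*sqrt(g))
sqrt((v(-86) - 93560)*(153719 + 1595) + y(623)) = sqrt((-86 - 93560)*(153719 + 1595) + (-1*623 + sqrt(2)*sqrt(623))) = sqrt(-93646*155314 + (-623 + sqrt(1246))) = sqrt(-14544534844 + (-623 + sqrt(1246))) = sqrt(-14544535467 + sqrt(1246))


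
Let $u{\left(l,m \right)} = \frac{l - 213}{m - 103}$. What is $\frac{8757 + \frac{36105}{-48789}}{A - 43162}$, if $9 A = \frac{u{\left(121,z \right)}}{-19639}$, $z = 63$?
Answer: $- \frac{27966536167840}{137854704823901} \approx -0.20287$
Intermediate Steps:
$u{\left(l,m \right)} = \frac{-213 + l}{-103 + m}$
$A = - \frac{23}{1767510}$ ($A = \frac{\frac{-213 + 121}{-103 + 63} \frac{1}{-19639}}{9} = \frac{\frac{1}{-40} \left(-92\right) \left(- \frac{1}{19639}\right)}{9} = \frac{\left(- \frac{1}{40}\right) \left(-92\right) \left(- \frac{1}{19639}\right)}{9} = \frac{\frac{23}{10} \left(- \frac{1}{19639}\right)}{9} = \frac{1}{9} \left(- \frac{23}{196390}\right) = - \frac{23}{1767510} \approx -1.3013 \cdot 10^{-5}$)
$\frac{8757 + \frac{36105}{-48789}}{A - 43162} = \frac{8757 + \frac{36105}{-48789}}{- \frac{23}{1767510} - 43162} = \frac{8757 + 36105 \left(- \frac{1}{48789}\right)}{- \frac{76289266643}{1767510}} = \left(8757 - \frac{12035}{16263}\right) \left(- \frac{1767510}{76289266643}\right) = \frac{142403056}{16263} \left(- \frac{1767510}{76289266643}\right) = - \frac{27966536167840}{137854704823901}$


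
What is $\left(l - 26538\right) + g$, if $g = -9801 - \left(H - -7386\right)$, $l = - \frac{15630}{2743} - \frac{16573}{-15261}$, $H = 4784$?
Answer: $- \frac{2030824583498}{41860923} \approx -48514.0$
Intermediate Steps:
$l = - \frac{193069691}{41860923}$ ($l = \left(-15630\right) \frac{1}{2743} - - \frac{16573}{15261} = - \frac{15630}{2743} + \frac{16573}{15261} = - \frac{193069691}{41860923} \approx -4.6122$)
$g = -21971$ ($g = -9801 - \left(4784 - -7386\right) = -9801 - \left(4784 + 7386\right) = -9801 - 12170 = -21971$)
$\left(l - 26538\right) + g = \left(- \frac{193069691}{41860923} - 26538\right) - 21971 = - \frac{1111098244265}{41860923} - 21971 = - \frac{2030824583498}{41860923}$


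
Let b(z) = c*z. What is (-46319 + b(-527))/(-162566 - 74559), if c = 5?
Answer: 48954/237125 ≈ 0.20645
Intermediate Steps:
b(z) = 5*z
(-46319 + b(-527))/(-162566 - 74559) = (-46319 + 5*(-527))/(-162566 - 74559) = (-46319 - 2635)/(-237125) = -48954*(-1/237125) = 48954/237125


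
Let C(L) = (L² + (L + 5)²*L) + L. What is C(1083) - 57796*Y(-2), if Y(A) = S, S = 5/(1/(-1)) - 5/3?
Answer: 3850662092/3 ≈ 1.2836e+9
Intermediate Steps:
S = -20/3 (S = 5/(-1) - 5*⅓ = 5*(-1) - 5/3 = -5 - 5/3 = -20/3 ≈ -6.6667)
Y(A) = -20/3
C(L) = L + L² + L*(5 + L)² (C(L) = (L² + (5 + L)²*L) + L = (L² + L*(5 + L)²) + L = L + L² + L*(5 + L)²)
C(1083) - 57796*Y(-2) = 1083*(1 + 1083 + (5 + 1083)²) - 57796*(-20/3) = 1083*(1 + 1083 + 1088²) + 1155920/3 = 1083*(1 + 1083 + 1183744) + 1155920/3 = 1083*1184828 + 1155920/3 = 1283168724 + 1155920/3 = 3850662092/3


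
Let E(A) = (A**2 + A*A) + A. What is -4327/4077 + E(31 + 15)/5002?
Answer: -2101124/10196577 ≈ -0.20606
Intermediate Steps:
E(A) = A + 2*A**2 (E(A) = (A**2 + A**2) + A = 2*A**2 + A = A + 2*A**2)
-4327/4077 + E(31 + 15)/5002 = -4327/4077 + ((31 + 15)*(1 + 2*(31 + 15)))/5002 = -4327*1/4077 + (46*(1 + 2*46))*(1/5002) = -4327/4077 + (46*(1 + 92))*(1/5002) = -4327/4077 + (46*93)*(1/5002) = -4327/4077 + 4278*(1/5002) = -4327/4077 + 2139/2501 = -2101124/10196577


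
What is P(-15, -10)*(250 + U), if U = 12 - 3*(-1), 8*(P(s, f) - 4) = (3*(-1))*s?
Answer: 20405/8 ≈ 2550.6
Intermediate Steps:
P(s, f) = 4 - 3*s/8 (P(s, f) = 4 + ((3*(-1))*s)/8 = 4 + (-3*s)/8 = 4 - 3*s/8)
U = 15 (U = 12 + 3 = 15)
P(-15, -10)*(250 + U) = (4 - 3/8*(-15))*(250 + 15) = (4 + 45/8)*265 = (77/8)*265 = 20405/8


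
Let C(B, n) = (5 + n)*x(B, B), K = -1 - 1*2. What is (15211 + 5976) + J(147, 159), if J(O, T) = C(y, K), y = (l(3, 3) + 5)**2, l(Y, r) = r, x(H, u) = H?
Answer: 21315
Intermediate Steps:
y = 64 (y = (3 + 5)**2 = 8**2 = 64)
K = -3 (K = -1 - 2 = -3)
C(B, n) = B*(5 + n) (C(B, n) = (5 + n)*B = B*(5 + n))
J(O, T) = 128 (J(O, T) = 64*(5 - 3) = 64*2 = 128)
(15211 + 5976) + J(147, 159) = (15211 + 5976) + 128 = 21187 + 128 = 21315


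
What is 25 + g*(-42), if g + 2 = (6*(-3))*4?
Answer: 3133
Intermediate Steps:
g = -74 (g = -2 + (6*(-3))*4 = -2 - 18*4 = -2 - 72 = -74)
25 + g*(-42) = 25 - 74*(-42) = 25 + 3108 = 3133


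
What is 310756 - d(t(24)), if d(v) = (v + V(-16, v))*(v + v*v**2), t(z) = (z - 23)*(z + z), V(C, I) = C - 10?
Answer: -2123324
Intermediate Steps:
V(C, I) = -10 + C
t(z) = 2*z*(-23 + z) (t(z) = (-23 + z)*(2*z) = 2*z*(-23 + z))
d(v) = (-26 + v)*(v + v**3) (d(v) = (v + (-10 - 16))*(v + v*v**2) = (v - 26)*(v + v**3) = (-26 + v)*(v + v**3))
310756 - d(t(24)) = 310756 - 2*24*(-23 + 24)*(-26 + 2*24*(-23 + 24) + (2*24*(-23 + 24))**3 - 26*2304*(-23 + 24)**2) = 310756 - 2*24*1*(-26 + 2*24*1 + (2*24*1)**3 - 26*(2*24*1)**2) = 310756 - 48*(-26 + 48 + 48**3 - 26*48**2) = 310756 - 48*(-26 + 48 + 110592 - 26*2304) = 310756 - 48*(-26 + 48 + 110592 - 59904) = 310756 - 48*50710 = 310756 - 1*2434080 = 310756 - 2434080 = -2123324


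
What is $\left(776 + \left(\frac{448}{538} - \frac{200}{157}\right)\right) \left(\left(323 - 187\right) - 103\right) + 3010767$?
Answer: $\frac{128234610519}{42233} \approx 3.0364 \cdot 10^{6}$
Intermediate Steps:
$\left(776 + \left(\frac{448}{538} - \frac{200}{157}\right)\right) \left(\left(323 - 187\right) - 103\right) + 3010767 = \left(776 + \left(448 \cdot \frac{1}{538} - \frac{200}{157}\right)\right) \left(136 - 103\right) + 3010767 = \left(776 + \left(\frac{224}{269} - \frac{200}{157}\right)\right) 33 + 3010767 = \left(776 - \frac{18632}{42233}\right) 33 + 3010767 = \frac{32754176}{42233} \cdot 33 + 3010767 = \frac{1080887808}{42233} + 3010767 = \frac{128234610519}{42233}$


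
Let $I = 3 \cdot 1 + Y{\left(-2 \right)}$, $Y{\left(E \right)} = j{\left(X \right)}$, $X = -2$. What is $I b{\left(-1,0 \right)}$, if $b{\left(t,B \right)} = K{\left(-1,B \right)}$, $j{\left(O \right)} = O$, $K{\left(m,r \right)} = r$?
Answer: $0$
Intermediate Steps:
$b{\left(t,B \right)} = B$
$Y{\left(E \right)} = -2$
$I = 1$ ($I = 3 \cdot 1 - 2 = 3 - 2 = 1$)
$I b{\left(-1,0 \right)} = 1 \cdot 0 = 0$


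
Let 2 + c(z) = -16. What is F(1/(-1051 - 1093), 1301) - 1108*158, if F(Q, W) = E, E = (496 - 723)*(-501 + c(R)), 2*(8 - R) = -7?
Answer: -57251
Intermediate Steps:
R = 23/2 (R = 8 - 1/2*(-7) = 8 + 7/2 = 23/2 ≈ 11.500)
c(z) = -18 (c(z) = -2 - 16 = -18)
E = 117813 (E = (496 - 723)*(-501 - 18) = -227*(-519) = 117813)
F(Q, W) = 117813
F(1/(-1051 - 1093), 1301) - 1108*158 = 117813 - 1108*158 = 117813 - 175064 = -57251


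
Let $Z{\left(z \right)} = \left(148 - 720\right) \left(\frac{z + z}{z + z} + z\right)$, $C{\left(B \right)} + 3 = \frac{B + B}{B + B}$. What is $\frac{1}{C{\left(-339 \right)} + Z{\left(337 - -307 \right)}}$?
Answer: $- \frac{1}{368942} \approx -2.7105 \cdot 10^{-6}$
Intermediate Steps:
$C{\left(B \right)} = -2$ ($C{\left(B \right)} = -3 + \frac{B + B}{B + B} = -3 + \frac{2 B}{2 B} = -3 + 2 B \frac{1}{2 B} = -3 + 1 = -2$)
$Z{\left(z \right)} = -572 - 572 z$ ($Z{\left(z \right)} = - 572 \left(\frac{2 z}{2 z} + z\right) = - 572 \left(2 z \frac{1}{2 z} + z\right) = - 572 \left(1 + z\right) = -572 - 572 z$)
$\frac{1}{C{\left(-339 \right)} + Z{\left(337 - -307 \right)}} = \frac{1}{-2 - \left(572 + 572 \left(337 - -307\right)\right)} = \frac{1}{-2 - \left(572 + 572 \left(337 + 307\right)\right)} = \frac{1}{-2 - 368940} = \frac{1}{-368942} = - \frac{1}{368942}$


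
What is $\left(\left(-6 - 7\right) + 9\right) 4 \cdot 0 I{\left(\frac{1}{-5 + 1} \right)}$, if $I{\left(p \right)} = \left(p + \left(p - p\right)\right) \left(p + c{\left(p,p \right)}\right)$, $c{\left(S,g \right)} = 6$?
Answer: $0$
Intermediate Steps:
$I{\left(p \right)} = p \left(6 + p\right)$ ($I{\left(p \right)} = \left(p + \left(p - p\right)\right) \left(p + 6\right) = \left(p + 0\right) \left(6 + p\right) = p \left(6 + p\right)$)
$\left(\left(-6 - 7\right) + 9\right) 4 \cdot 0 I{\left(\frac{1}{-5 + 1} \right)} = \left(\left(-6 - 7\right) + 9\right) 4 \cdot 0 \frac{6 + \frac{1}{-5 + 1}}{-5 + 1} = \left(-13 + 9\right) 0 \frac{6 + \frac{1}{-4}}{-4} = - 4 \cdot 0 \left(- \frac{6 - \frac{1}{4}}{4}\right) = - 4 \cdot 0 \left(\left(- \frac{1}{4}\right) \frac{23}{4}\right) = - 4 \cdot 0 \left(- \frac{23}{16}\right) = \left(-4\right) 0 = 0$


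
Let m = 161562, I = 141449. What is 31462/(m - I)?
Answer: 31462/20113 ≈ 1.5643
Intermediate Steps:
31462/(m - I) = 31462/(161562 - 1*141449) = 31462/(161562 - 141449) = 31462/20113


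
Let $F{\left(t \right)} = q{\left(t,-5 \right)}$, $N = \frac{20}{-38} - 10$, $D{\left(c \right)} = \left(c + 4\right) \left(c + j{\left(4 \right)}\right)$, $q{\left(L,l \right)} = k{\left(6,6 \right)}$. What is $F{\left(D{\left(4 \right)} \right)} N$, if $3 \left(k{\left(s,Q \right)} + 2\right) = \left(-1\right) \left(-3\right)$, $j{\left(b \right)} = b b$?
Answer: $\frac{200}{19} \approx 10.526$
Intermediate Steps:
$j{\left(b \right)} = b^{2}$
$k{\left(s,Q \right)} = -1$ ($k{\left(s,Q \right)} = -2 + \frac{\left(-1\right) \left(-3\right)}{3} = -2 + \frac{1}{3} \cdot 3 = -2 + 1 = -1$)
$q{\left(L,l \right)} = -1$
$D{\left(c \right)} = \left(4 + c\right) \left(16 + c\right)$ ($D{\left(c \right)} = \left(c + 4\right) \left(c + 4^{2}\right) = \left(4 + c\right) \left(c + 16\right) = \left(4 + c\right) \left(16 + c\right)$)
$N = - \frac{200}{19}$ ($N = 20 \left(- \frac{1}{38}\right) - 10 = - \frac{10}{19} - 10 = - \frac{200}{19} \approx -10.526$)
$F{\left(t \right)} = -1$
$F{\left(D{\left(4 \right)} \right)} N = \left(-1\right) \left(- \frac{200}{19}\right) = \frac{200}{19}$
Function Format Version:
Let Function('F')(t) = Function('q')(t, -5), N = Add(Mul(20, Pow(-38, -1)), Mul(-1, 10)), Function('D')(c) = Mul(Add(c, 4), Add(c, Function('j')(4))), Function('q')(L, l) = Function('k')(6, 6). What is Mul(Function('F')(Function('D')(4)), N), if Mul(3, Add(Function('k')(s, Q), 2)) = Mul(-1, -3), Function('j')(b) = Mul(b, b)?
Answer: Rational(200, 19) ≈ 10.526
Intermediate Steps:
Function('j')(b) = Pow(b, 2)
Function('k')(s, Q) = -1 (Function('k')(s, Q) = Add(-2, Mul(Rational(1, 3), Mul(-1, -3))) = Add(-2, Mul(Rational(1, 3), 3)) = Add(-2, 1) = -1)
Function('q')(L, l) = -1
Function('D')(c) = Mul(Add(4, c), Add(16, c)) (Function('D')(c) = Mul(Add(c, 4), Add(c, Pow(4, 2))) = Mul(Add(4, c), Add(c, 16)) = Mul(Add(4, c), Add(16, c)))
N = Rational(-200, 19) (N = Add(Mul(20, Rational(-1, 38)), -10) = Add(Rational(-10, 19), -10) = Rational(-200, 19) ≈ -10.526)
Function('F')(t) = -1
Mul(Function('F')(Function('D')(4)), N) = Mul(-1, Rational(-200, 19)) = Rational(200, 19)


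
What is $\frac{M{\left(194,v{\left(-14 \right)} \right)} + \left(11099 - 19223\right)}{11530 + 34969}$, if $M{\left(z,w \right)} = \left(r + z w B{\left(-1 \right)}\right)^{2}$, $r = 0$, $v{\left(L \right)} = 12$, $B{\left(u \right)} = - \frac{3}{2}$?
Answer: $\frac{12185940}{46499} \approx 262.07$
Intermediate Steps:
$B{\left(u \right)} = - \frac{3}{2}$ ($B{\left(u \right)} = \left(-3\right) \frac{1}{2} = - \frac{3}{2}$)
$M{\left(z,w \right)} = \frac{9 w^{2} z^{2}}{4}$ ($M{\left(z,w \right)} = \left(0 + z w \left(- \frac{3}{2}\right)\right)^{2} = \left(0 + w z \left(- \frac{3}{2}\right)\right)^{2} = \left(0 - \frac{3 w z}{2}\right)^{2} = \left(- \frac{3 w z}{2}\right)^{2} = \frac{9 w^{2} z^{2}}{4}$)
$\frac{M{\left(194,v{\left(-14 \right)} \right)} + \left(11099 - 19223\right)}{11530 + 34969} = \frac{\frac{9 \cdot 12^{2} \cdot 194^{2}}{4} + \left(11099 - 19223\right)}{11530 + 34969} = \frac{\frac{9}{4} \cdot 144 \cdot 37636 + \left(11099 - 19223\right)}{46499} = \left(12194064 - 8124\right) \frac{1}{46499} = 12185940 \cdot \frac{1}{46499} = \frac{12185940}{46499}$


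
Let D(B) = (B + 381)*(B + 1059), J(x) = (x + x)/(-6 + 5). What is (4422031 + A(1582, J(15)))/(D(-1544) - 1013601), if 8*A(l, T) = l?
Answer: -17688915/1798184 ≈ -9.8371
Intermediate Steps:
J(x) = -2*x (J(x) = (2*x)/(-1) = (2*x)*(-1) = -2*x)
A(l, T) = l/8
D(B) = (381 + B)*(1059 + B)
(4422031 + A(1582, J(15)))/(D(-1544) - 1013601) = (4422031 + (⅛)*1582)/((403479 + (-1544)² + 1440*(-1544)) - 1013601) = (4422031 + 791/4)/((403479 + 2383936 - 2223360) - 1013601) = 17688915/(4*(564055 - 1013601)) = (17688915/4)/(-449546) = (17688915/4)*(-1/449546) = -17688915/1798184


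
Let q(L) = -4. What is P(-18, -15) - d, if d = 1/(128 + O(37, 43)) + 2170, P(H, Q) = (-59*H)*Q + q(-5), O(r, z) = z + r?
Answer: -3765633/208 ≈ -18104.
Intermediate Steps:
O(r, z) = r + z
P(H, Q) = -4 - 59*H*Q (P(H, Q) = (-59*H)*Q - 4 = -59*H*Q - 4 = -4 - 59*H*Q)
d = 451361/208 (d = 1/(128 + (37 + 43)) + 2170 = 1/(128 + 80) + 2170 = 1/208 + 2170 = 451361/208 ≈ 2170.0)
P(-18, -15) - d = (-4 - 59*(-18)*(-15)) - 1*451361/208 = (-4 - 15930) - 451361/208 = -15934 - 451361/208 = -3765633/208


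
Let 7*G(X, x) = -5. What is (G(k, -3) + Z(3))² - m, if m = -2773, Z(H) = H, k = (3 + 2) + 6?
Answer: 136133/49 ≈ 2778.2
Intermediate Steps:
k = 11 (k = 5 + 6 = 11)
G(X, x) = -5/7 (G(X, x) = (⅐)*(-5) = -5/7)
(G(k, -3) + Z(3))² - m = (-5/7 + 3)² - 1*(-2773) = (16/7)² + 2773 = 256/49 + 2773 = 136133/49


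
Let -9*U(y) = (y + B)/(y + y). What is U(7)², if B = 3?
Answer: 25/3969 ≈ 0.0062988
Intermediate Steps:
U(y) = -(3 + y)/(18*y) (U(y) = -(y + 3)/(9*(y + y)) = -(3 + y)/(9*(2*y)) = -(3 + y)*1/(2*y)/9 = -(3 + y)/(18*y))
U(7)² = ((1/18)*(-3 - 1*7)/7)² = ((1/18)*(⅐)*(-3 - 7))² = ((1/18)*(⅐)*(-10))² = (-5/63)² = 25/3969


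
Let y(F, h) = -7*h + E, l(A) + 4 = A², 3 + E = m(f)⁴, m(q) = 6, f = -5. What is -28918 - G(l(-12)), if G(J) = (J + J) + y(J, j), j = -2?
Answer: -30505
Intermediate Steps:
E = 1293 (E = -3 + 6⁴ = -3 + 1296 = 1293)
l(A) = -4 + A²
y(F, h) = 1293 - 7*h (y(F, h) = -7*h + 1293 = 1293 - 7*h)
G(J) = 1307 + 2*J (G(J) = (J + J) + (1293 - 7*(-2)) = 2*J + (1293 + 14) = 2*J + 1307 = 1307 + 2*J)
-28918 - G(l(-12)) = -28918 - (1307 + 2*(-4 + (-12)²)) = -28918 - (1307 + 2*(-4 + 144)) = -28918 - (1307 + 2*140) = -28918 - (1307 + 280) = -28918 - 1*1587 = -28918 - 1587 = -30505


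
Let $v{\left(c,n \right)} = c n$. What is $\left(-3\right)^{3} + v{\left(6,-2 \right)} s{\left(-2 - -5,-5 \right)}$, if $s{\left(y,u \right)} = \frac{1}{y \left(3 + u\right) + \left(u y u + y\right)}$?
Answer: $- \frac{163}{6} \approx -27.167$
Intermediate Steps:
$s{\left(y,u \right)} = \frac{1}{y + y u^{2} + y \left(3 + u\right)}$ ($s{\left(y,u \right)} = \frac{1}{y \left(3 + u\right) + \left(y u^{2} + y\right)} = \frac{1}{y \left(3 + u\right) + \left(y + y u^{2}\right)} = \frac{1}{y + y u^{2} + y \left(3 + u\right)}$)
$\left(-3\right)^{3} + v{\left(6,-2 \right)} s{\left(-2 - -5,-5 \right)} = \left(-3\right)^{3} + 6 \left(-2\right) \frac{1}{\left(-2 - -5\right) \left(4 - 5 + \left(-5\right)^{2}\right)} = -27 - 12 \frac{1}{\left(-2 + 5\right) \left(4 - 5 + 25\right)} = -27 - 12 \frac{1}{3 \cdot 24} = -27 - 12 \cdot \frac{1}{3} \cdot \frac{1}{24} = -27 - \frac{1}{6} = - \frac{163}{6}$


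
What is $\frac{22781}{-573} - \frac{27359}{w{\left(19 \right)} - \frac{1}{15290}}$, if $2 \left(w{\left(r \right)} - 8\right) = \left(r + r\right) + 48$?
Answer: $- \frac{257461223239}{446819097} \approx -576.21$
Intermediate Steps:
$w{\left(r \right)} = 32 + r$ ($w{\left(r \right)} = 8 + \frac{\left(r + r\right) + 48}{2} = 8 + \frac{2 r + 48}{2} = 8 + \frac{48 + 2 r}{2} = 8 + \left(24 + r\right) = 32 + r$)
$\frac{22781}{-573} - \frac{27359}{w{\left(19 \right)} - \frac{1}{15290}} = \frac{22781}{-573} - \frac{27359}{\left(32 + 19\right) - \frac{1}{15290}} = 22781 \left(- \frac{1}{573}\right) - \frac{27359}{51 - \frac{1}{15290}} = - \frac{22781}{573} - \frac{27359}{51 - \frac{1}{15290}} = - \frac{22781}{573} - \frac{27359}{\frac{779789}{15290}} = - \frac{22781}{573} - \frac{418319110}{779789} = - \frac{257461223239}{446819097}$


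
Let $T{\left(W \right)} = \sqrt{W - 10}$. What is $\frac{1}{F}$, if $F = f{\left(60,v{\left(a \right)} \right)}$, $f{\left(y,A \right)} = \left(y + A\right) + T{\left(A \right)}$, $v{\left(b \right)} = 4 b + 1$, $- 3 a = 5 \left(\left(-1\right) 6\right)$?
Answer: $\frac{101}{10170} - \frac{\sqrt{31}}{10170} \approx 0.0093837$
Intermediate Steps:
$T{\left(W \right)} = \sqrt{-10 + W}$
$a = 10$ ($a = - \frac{5 \left(\left(-1\right) 6\right)}{3} = - \frac{5 \left(-6\right)}{3} = \left(- \frac{1}{3}\right) \left(-30\right) = 10$)
$v{\left(b \right)} = 1 + 4 b$
$f{\left(y,A \right)} = A + y + \sqrt{-10 + A}$ ($f{\left(y,A \right)} = \left(y + A\right) + \sqrt{-10 + A} = \left(A + y\right) + \sqrt{-10 + A} = A + y + \sqrt{-10 + A}$)
$F = 101 + \sqrt{31}$ ($F = \left(1 + 4 \cdot 10\right) + 60 + \sqrt{-10 + \left(1 + 4 \cdot 10\right)} = \left(1 + 40\right) + 60 + \sqrt{-10 + \left(1 + 40\right)} = 41 + 60 + \sqrt{-10 + 41} = 41 + 60 + \sqrt{31} = 101 + \sqrt{31} \approx 106.57$)
$\frac{1}{F} = \frac{1}{101 + \sqrt{31}}$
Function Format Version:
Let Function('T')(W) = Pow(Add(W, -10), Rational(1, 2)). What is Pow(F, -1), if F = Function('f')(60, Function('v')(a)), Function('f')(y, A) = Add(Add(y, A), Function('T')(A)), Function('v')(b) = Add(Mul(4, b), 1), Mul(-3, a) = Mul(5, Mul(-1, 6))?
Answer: Add(Rational(101, 10170), Mul(Rational(-1, 10170), Pow(31, Rational(1, 2)))) ≈ 0.0093837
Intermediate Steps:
Function('T')(W) = Pow(Add(-10, W), Rational(1, 2))
a = 10 (a = Mul(Rational(-1, 3), Mul(5, Mul(-1, 6))) = Mul(Rational(-1, 3), Mul(5, -6)) = Mul(Rational(-1, 3), -30) = 10)
Function('v')(b) = Add(1, Mul(4, b))
Function('f')(y, A) = Add(A, y, Pow(Add(-10, A), Rational(1, 2))) (Function('f')(y, A) = Add(Add(y, A), Pow(Add(-10, A), Rational(1, 2))) = Add(Add(A, y), Pow(Add(-10, A), Rational(1, 2))) = Add(A, y, Pow(Add(-10, A), Rational(1, 2))))
F = Add(101, Pow(31, Rational(1, 2))) (F = Add(Add(1, Mul(4, 10)), 60, Pow(Add(-10, Add(1, Mul(4, 10))), Rational(1, 2))) = Add(Add(1, 40), 60, Pow(Add(-10, Add(1, 40)), Rational(1, 2))) = Add(41, 60, Pow(Add(-10, 41), Rational(1, 2))) = Add(41, 60, Pow(31, Rational(1, 2))) = Add(101, Pow(31, Rational(1, 2))) ≈ 106.57)
Pow(F, -1) = Pow(Add(101, Pow(31, Rational(1, 2))), -1)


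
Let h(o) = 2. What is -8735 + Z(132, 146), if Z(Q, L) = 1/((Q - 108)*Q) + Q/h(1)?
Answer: -27463391/3168 ≈ -8669.0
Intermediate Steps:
Z(Q, L) = Q/2 + 1/(Q*(-108 + Q)) (Z(Q, L) = 1/((Q - 108)*Q) + Q/2 = 1/((-108 + Q)*Q) + Q*(1/2) = 1/(Q*(-108 + Q)) + Q/2 = Q/2 + 1/(Q*(-108 + Q)))
-8735 + Z(132, 146) = -8735 + (1/2)*(2 + 132**3 - 108*132**2)/(132*(-108 + 132)) = -8735 + (1/2)*(1/132)*(2 + 2299968 - 108*17424)/24 = -8735 + (1/2)*(1/132)*(1/24)*(2 + 2299968 - 1881792) = -8735 + (1/2)*(1/132)*(1/24)*418178 = -8735 + 209089/3168 = -27463391/3168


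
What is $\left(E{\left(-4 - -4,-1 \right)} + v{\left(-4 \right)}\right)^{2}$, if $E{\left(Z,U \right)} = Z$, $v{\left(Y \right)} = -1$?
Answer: $1$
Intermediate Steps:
$\left(E{\left(-4 - -4,-1 \right)} + v{\left(-4 \right)}\right)^{2} = \left(\left(-4 - -4\right) - 1\right)^{2} = \left(\left(-4 + 4\right) - 1\right)^{2} = \left(0 - 1\right)^{2} = \left(-1\right)^{2} = 1$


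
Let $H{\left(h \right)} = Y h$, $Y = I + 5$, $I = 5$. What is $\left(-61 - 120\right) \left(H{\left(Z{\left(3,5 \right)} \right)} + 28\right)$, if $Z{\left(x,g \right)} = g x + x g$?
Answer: $-59368$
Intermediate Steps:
$Z{\left(x,g \right)} = 2 g x$ ($Z{\left(x,g \right)} = g x + g x = 2 g x$)
$Y = 10$ ($Y = 5 + 5 = 10$)
$H{\left(h \right)} = 10 h$
$\left(-61 - 120\right) \left(H{\left(Z{\left(3,5 \right)} \right)} + 28\right) = \left(-61 - 120\right) \left(10 \cdot 2 \cdot 5 \cdot 3 + 28\right) = - 181 \left(10 \cdot 30 + 28\right) = - 181 \left(300 + 28\right) = \left(-181\right) 328 = -59368$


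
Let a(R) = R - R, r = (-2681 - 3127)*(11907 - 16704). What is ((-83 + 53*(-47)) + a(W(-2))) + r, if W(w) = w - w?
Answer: 27858402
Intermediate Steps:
W(w) = 0
r = 27860976 (r = -5808*(-4797) = 27860976)
a(R) = 0
((-83 + 53*(-47)) + a(W(-2))) + r = ((-83 + 53*(-47)) + 0) + 27860976 = ((-83 - 2491) + 0) + 27860976 = (-2574 + 0) + 27860976 = -2574 + 27860976 = 27858402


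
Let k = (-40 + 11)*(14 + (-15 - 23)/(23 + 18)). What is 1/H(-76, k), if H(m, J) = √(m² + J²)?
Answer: 41*√15707837/62831348 ≈ 0.0025862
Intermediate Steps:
k = -15544/41 (k = -29*(14 - 38/41) = -29*536/41 = -15544/41 ≈ -379.12)
H(m, J) = √(J² + m²)
1/H(-76, k) = 1/(√((-15544/41)² + (-76)²)) = 1/(√(241615936/1681 + 5776)) = 1/(√(251325392/1681)) = 1/(4*√15707837/41) = 41*√15707837/62831348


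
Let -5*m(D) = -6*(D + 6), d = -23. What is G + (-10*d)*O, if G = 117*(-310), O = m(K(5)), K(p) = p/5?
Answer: -34338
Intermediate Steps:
K(p) = p/5 (K(p) = p*(⅕) = p/5)
m(D) = 36/5 + 6*D/5 (m(D) = -(-6)*(D + 6)/5 = -(-6)*(6 + D)/5 = -(-36 - 6*D)/5 = 36/5 + 6*D/5)
O = 42/5 (O = 36/5 + 6*((⅕)*5)/5 = 36/5 + (6/5)*1 = 36/5 + 6/5 = 42/5 ≈ 8.4000)
G = -36270
G + (-10*d)*O = -36270 - 10*(-23)*(42/5) = -36270 + 230*(42/5) = -36270 + 1932 = -34338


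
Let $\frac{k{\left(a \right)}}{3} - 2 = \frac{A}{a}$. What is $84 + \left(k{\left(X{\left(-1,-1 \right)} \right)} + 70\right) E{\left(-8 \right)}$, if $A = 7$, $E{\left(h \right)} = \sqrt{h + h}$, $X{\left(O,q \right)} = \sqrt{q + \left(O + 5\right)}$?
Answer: $84 + 4 i \left(76 + 7 \sqrt{3}\right) \approx 84.0 + 352.5 i$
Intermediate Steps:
$X{\left(O,q \right)} = \sqrt{5 + O + q}$ ($X{\left(O,q \right)} = \sqrt{q + \left(5 + O\right)} = \sqrt{5 + O + q}$)
$E{\left(h \right)} = \sqrt{2} \sqrt{h}$ ($E{\left(h \right)} = \sqrt{2 h} = \sqrt{2} \sqrt{h}$)
$k{\left(a \right)} = 6 + \frac{21}{a}$ ($k{\left(a \right)} = 6 + 3 \frac{7}{a} = 6 + \frac{21}{a}$)
$84 + \left(k{\left(X{\left(-1,-1 \right)} \right)} + 70\right) E{\left(-8 \right)} = 84 + \left(\left(6 + \frac{21}{\sqrt{5 - 1 - 1}}\right) + 70\right) \sqrt{2} \sqrt{-8} = 84 + \left(\left(6 + \frac{21}{\sqrt{3}}\right) + 70\right) \sqrt{2} \cdot 2 i \sqrt{2} = 84 + \left(\left(6 + 21 \frac{\sqrt{3}}{3}\right) + 70\right) 4 i = 84 + \left(\left(6 + 7 \sqrt{3}\right) + 70\right) 4 i = 84 + \left(76 + 7 \sqrt{3}\right) 4 i = 84 + 4 i \left(76 + 7 \sqrt{3}\right)$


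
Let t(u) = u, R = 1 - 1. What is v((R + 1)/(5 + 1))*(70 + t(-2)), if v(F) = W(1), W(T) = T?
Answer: 68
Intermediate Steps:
R = 0
v(F) = 1
v((R + 1)/(5 + 1))*(70 + t(-2)) = 1*(70 - 2) = 1*68 = 68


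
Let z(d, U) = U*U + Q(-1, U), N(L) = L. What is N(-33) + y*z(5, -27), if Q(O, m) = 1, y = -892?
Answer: -651193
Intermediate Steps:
z(d, U) = 1 + U² (z(d, U) = U*U + 1 = U² + 1 = 1 + U²)
N(-33) + y*z(5, -27) = -33 - 892*(1 + (-27)²) = -33 - 892*(1 + 729) = -33 - 892*730 = -33 - 651160 = -651193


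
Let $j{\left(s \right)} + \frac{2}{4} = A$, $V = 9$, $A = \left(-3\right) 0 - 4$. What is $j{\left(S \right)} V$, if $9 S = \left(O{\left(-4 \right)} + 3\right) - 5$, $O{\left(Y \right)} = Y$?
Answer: $- \frac{81}{2} \approx -40.5$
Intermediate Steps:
$A = -4$ ($A = 0 - 4 = -4$)
$S = - \frac{2}{3}$ ($S = \frac{\left(-4 + 3\right) - 5}{9} = \frac{-1 - 5}{9} = \frac{1}{9} \left(-6\right) = - \frac{2}{3} \approx -0.66667$)
$j{\left(s \right)} = - \frac{9}{2}$ ($j{\left(s \right)} = - \frac{1}{2} - 4 = - \frac{9}{2}$)
$j{\left(S \right)} V = \left(- \frac{9}{2}\right) 9 = - \frac{81}{2}$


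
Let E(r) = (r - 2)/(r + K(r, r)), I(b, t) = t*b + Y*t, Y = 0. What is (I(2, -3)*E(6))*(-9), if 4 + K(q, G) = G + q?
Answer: 108/7 ≈ 15.429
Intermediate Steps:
I(b, t) = b*t (I(b, t) = t*b + 0*t = b*t + 0 = b*t)
K(q, G) = -4 + G + q (K(q, G) = -4 + (G + q) = -4 + G + q)
E(r) = (-2 + r)/(-4 + 3*r) (E(r) = (r - 2)/(r + (-4 + r + r)) = (-2 + r)/(r + (-4 + 2*r)) = (-2 + r)/(-4 + 3*r))
(I(2, -3)*E(6))*(-9) = ((2*(-3))*((-2 + 6)/(-4 + 3*6)))*(-9) = -6*4/(-4 + 18)*(-9) = -6*4/14*(-9) = -3*4/7*(-9) = -6*2/7*(-9) = -12/7*(-9) = 108/7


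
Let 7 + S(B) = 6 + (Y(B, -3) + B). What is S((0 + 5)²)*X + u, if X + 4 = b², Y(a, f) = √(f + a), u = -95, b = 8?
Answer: 1345 + 60*√22 ≈ 1626.4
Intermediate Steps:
Y(a, f) = √(a + f)
S(B) = -1 + B + √(-3 + B) (S(B) = -7 + (6 + (√(B - 3) + B)) = -7 + (6 + (√(-3 + B) + B)) = -7 + (6 + (B + √(-3 + B))) = -7 + (6 + B + √(-3 + B)) = -1 + B + √(-3 + B))
X = 60 (X = -4 + 8² = -4 + 64 = 60)
S((0 + 5)²)*X + u = (-1 + (0 + 5)² + √(-3 + (0 + 5)²))*60 - 95 = (-1 + 5² + √(-3 + 5²))*60 - 95 = (-1 + 25 + √(-3 + 25))*60 - 95 = (-1 + 25 + √22)*60 - 95 = (24 + √22)*60 - 95 = (1440 + 60*√22) - 95 = 1345 + 60*√22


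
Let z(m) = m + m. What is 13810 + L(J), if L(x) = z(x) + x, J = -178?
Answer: 13276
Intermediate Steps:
z(m) = 2*m
L(x) = 3*x (L(x) = 2*x + x = 3*x)
13810 + L(J) = 13810 + 3*(-178) = 13810 - 534 = 13276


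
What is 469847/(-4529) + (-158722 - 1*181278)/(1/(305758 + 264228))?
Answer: -125385520347121/647 ≈ -1.9380e+11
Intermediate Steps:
469847/(-4529) + (-158722 - 1*181278)/(1/(305758 + 264228)) = 469847*(-1/4529) + (-158722 - 181278)/(1/569986) = -67121/647 - 340000/1/569986 = -67121/647 - 340000*569986 = -67121/647 - 193795240000 = -125385520347121/647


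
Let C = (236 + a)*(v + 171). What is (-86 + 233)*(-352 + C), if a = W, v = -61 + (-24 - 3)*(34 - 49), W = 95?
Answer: 25006611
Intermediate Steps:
v = 344 (v = -61 - 27*(-15) = -61 + 405 = 344)
a = 95
C = 170465 (C = (236 + 95)*(344 + 171) = 331*515 = 170465)
(-86 + 233)*(-352 + C) = (-86 + 233)*(-352 + 170465) = 147*170113 = 25006611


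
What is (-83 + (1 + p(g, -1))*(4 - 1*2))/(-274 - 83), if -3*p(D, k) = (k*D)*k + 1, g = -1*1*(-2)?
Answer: 83/357 ≈ 0.23249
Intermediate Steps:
g = 2 (g = -1*(-2) = 2)
p(D, k) = -⅓ - D*k²/3 (p(D, k) = -((k*D)*k + 1)/3 = -((D*k)*k + 1)/3 = -(D*k² + 1)/3 = -(1 + D*k²)/3 = -⅓ - D*k²/3)
(-83 + (1 + p(g, -1))*(4 - 1*2))/(-274 - 83) = (-83 + (1 + (-⅓ - ⅓*2*(-1)²))*(4 - 1*2))/(-274 - 83) = (-83 + (1 + (-⅓ - ⅓*2*1))*(4 - 2))/(-357) = (-83 + (1 + (-⅓ - ⅔))*2)*(-1/357) = (-83 + (1 - 1)*2)*(-1/357) = (-83 + 0*2)*(-1/357) = (-83 + 0)*(-1/357) = -83*(-1/357) = 83/357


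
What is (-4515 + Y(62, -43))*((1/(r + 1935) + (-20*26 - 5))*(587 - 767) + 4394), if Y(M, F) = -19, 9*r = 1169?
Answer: -1041598356773/2323 ≈ -4.4839e+8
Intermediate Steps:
r = 1169/9 (r = (1/9)*1169 = 1169/9 ≈ 129.89)
(-4515 + Y(62, -43))*((1/(r + 1935) + (-20*26 - 5))*(587 - 767) + 4394) = (-4515 - 19)*((1/(1169/9 + 1935) + (-20*26 - 5))*(587 - 767) + 4394) = -4534*((1/(18584/9) + (-520 - 5))*(-180) + 4394) = -4534*((9/18584 - 525)*(-180) + 4394) = -4534*(-9756591/18584*(-180) + 4394) = -4534*(439046595/4646 + 4394) = -4534*459461119/4646 = -1041598356773/2323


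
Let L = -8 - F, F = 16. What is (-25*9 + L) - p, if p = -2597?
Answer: 2348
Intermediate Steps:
L = -24 (L = -8 - 1*16 = -8 - 16 = -24)
(-25*9 + L) - p = (-25*9 - 24) - 1*(-2597) = (-225 - 24) + 2597 = -249 + 2597 = 2348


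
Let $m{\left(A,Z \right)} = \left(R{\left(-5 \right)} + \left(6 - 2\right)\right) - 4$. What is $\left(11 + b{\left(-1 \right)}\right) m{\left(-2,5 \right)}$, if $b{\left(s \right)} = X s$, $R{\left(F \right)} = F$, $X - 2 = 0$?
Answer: $-45$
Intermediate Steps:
$X = 2$ ($X = 2 + 0 = 2$)
$b{\left(s \right)} = 2 s$
$m{\left(A,Z \right)} = -5$ ($m{\left(A,Z \right)} = \left(-5 + \left(6 - 2\right)\right) - 4 = \left(-5 + 4\right) - 4 = -1 - 4 = -5$)
$\left(11 + b{\left(-1 \right)}\right) m{\left(-2,5 \right)} = \left(11 + 2 \left(-1\right)\right) \left(-5\right) = \left(11 - 2\right) \left(-5\right) = 9 \left(-5\right) = -45$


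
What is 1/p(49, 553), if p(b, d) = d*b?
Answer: 1/27097 ≈ 3.6904e-5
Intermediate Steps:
p(b, d) = b*d
1/p(49, 553) = 1/(49*553) = 1/27097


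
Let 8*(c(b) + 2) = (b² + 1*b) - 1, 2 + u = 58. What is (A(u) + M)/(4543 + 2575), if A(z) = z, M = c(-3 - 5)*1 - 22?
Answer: 311/56944 ≈ 0.0054615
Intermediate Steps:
u = 56 (u = -2 + 58 = 56)
c(b) = -17/8 + b/8 + b²/8 (c(b) = -2 + ((b² + 1*b) - 1)/8 = -2 + ((b² + b) - 1)/8 = -2 + ((b + b²) - 1)/8 = -2 + (-1 + b + b²)/8 = -2 + (-⅛ + b/8 + b²/8) = -17/8 + b/8 + b²/8)
M = -137/8 (M = (-17/8 + (-3 - 5)/8 + (-3 - 5)²/8)*1 - 22 = (-17/8 + (⅛)*(-8) + (⅛)*(-8)²)*1 - 22 = (-17/8 - 1 + (⅛)*64)*1 - 22 = (-17/8 - 1 + 8)*1 - 22 = (39/8)*1 - 22 = 39/8 - 22 = -137/8 ≈ -17.125)
(A(u) + M)/(4543 + 2575) = (56 - 137/8)/(4543 + 2575) = (311/8)/7118 = (311/8)*(1/7118) = 311/56944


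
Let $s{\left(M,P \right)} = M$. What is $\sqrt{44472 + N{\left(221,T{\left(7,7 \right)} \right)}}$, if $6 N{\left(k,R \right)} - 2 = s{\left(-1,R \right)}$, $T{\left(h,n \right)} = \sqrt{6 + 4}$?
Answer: $\frac{\sqrt{1600998}}{6} \approx 210.88$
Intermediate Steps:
$T{\left(h,n \right)} = \sqrt{10}$
$N{\left(k,R \right)} = \frac{1}{6}$ ($N{\left(k,R \right)} = \frac{1}{3} + \frac{1}{6} \left(-1\right) = \frac{1}{3} - \frac{1}{6} = \frac{1}{6}$)
$\sqrt{44472 + N{\left(221,T{\left(7,7 \right)} \right)}} = \sqrt{44472 + \frac{1}{6}} = \sqrt{\frac{266833}{6}} = \frac{\sqrt{1600998}}{6}$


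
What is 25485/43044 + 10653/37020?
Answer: 9736128/11065895 ≈ 0.87983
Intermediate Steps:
25485/43044 + 10653/37020 = 25485*(1/43044) + 10653*(1/37020) = 8495/14348 + 3551/12340 = 9736128/11065895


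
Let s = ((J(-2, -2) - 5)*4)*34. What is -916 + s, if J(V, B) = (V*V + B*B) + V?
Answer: -780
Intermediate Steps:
J(V, B) = V + B² + V² (J(V, B) = (V² + B²) + V = (B² + V²) + V = V + B² + V²)
s = 136 (s = (((-2 + (-2)² + (-2)²) - 5)*4)*34 = (((-2 + 4 + 4) - 5)*4)*34 = ((6 - 5)*4)*34 = (1*4)*34 = 4*34 = 136)
-916 + s = -916 + 136 = -780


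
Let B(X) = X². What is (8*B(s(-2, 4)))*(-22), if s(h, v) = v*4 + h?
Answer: -34496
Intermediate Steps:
s(h, v) = h + 4*v (s(h, v) = 4*v + h = h + 4*v)
(8*B(s(-2, 4)))*(-22) = (8*(-2 + 4*4)²)*(-22) = (8*(-2 + 16)²)*(-22) = (8*14²)*(-22) = (8*196)*(-22) = 1568*(-22) = -34496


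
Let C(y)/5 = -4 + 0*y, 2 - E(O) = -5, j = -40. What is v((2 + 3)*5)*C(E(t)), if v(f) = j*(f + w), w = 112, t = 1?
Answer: 109600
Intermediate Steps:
E(O) = 7 (E(O) = 2 - 1*(-5) = 2 + 5 = 7)
C(y) = -20 (C(y) = 5*(-4 + 0*y) = 5*(-4 + 0) = 5*(-4) = -20)
v(f) = -4480 - 40*f (v(f) = -40*(f + 112) = -40*(112 + f) = -4480 - 40*f)
v((2 + 3)*5)*C(E(t)) = (-4480 - 40*(2 + 3)*5)*(-20) = (-4480 - 200*5)*(-20) = (-4480 - 40*25)*(-20) = (-4480 - 1000)*(-20) = -5480*(-20) = 109600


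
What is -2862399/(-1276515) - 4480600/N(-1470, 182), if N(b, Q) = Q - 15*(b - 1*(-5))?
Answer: -1885376978119/9427914285 ≈ -199.98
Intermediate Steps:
N(b, Q) = -75 + Q - 15*b (N(b, Q) = Q - 15*(b + 5) = Q - 15*(5 + b) = Q + (-75 - 15*b) = -75 + Q - 15*b)
-2862399/(-1276515) - 4480600/N(-1470, 182) = -2862399/(-1276515) - 4480600/(-75 + 182 - 15*(-1470)) = -2862399*(-1/1276515) - 4480600/(-75 + 182 + 22050) = 954133/425505 - 4480600/22157 = -1885376978119/9427914285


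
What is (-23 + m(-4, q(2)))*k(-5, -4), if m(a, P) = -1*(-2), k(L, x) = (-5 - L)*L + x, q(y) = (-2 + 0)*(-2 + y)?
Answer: 84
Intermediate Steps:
q(y) = 4 - 2*y (q(y) = -2*(-2 + y) = 4 - 2*y)
k(L, x) = x + L*(-5 - L) (k(L, x) = L*(-5 - L) + x = x + L*(-5 - L))
m(a, P) = 2
(-23 + m(-4, q(2)))*k(-5, -4) = (-23 + 2)*(-4 - 1*(-5)² - 5*(-5)) = -21*(-4 - 1*25 + 25) = -21*(-4 - 25 + 25) = -21*(-4) = 84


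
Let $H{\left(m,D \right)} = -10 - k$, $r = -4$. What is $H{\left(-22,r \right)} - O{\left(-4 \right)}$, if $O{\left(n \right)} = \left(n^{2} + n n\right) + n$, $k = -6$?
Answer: $-32$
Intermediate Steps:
$H{\left(m,D \right)} = -4$ ($H{\left(m,D \right)} = -10 - -6 = -10 + 6 = -4$)
$O{\left(n \right)} = n + 2 n^{2}$ ($O{\left(n \right)} = \left(n^{2} + n^{2}\right) + n = 2 n^{2} + n = n + 2 n^{2}$)
$H{\left(-22,r \right)} - O{\left(-4 \right)} = -4 - - 4 \left(1 + 2 \left(-4\right)\right) = -4 - - 4 \left(1 - 8\right) = -4 - \left(-4\right) \left(-7\right) = -4 - 28 = -32$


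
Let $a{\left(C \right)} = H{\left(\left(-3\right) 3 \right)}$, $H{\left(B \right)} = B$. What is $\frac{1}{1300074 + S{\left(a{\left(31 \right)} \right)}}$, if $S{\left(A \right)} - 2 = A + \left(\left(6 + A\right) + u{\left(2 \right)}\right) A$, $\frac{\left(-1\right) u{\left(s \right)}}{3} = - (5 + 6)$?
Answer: $\frac{1}{1299797} \approx 7.6935 \cdot 10^{-7}$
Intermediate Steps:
$u{\left(s \right)} = 33$ ($u{\left(s \right)} = - 3 \left(- (5 + 6)\right) = - 3 \left(\left(-1\right) 11\right) = \left(-3\right) \left(-11\right) = 33$)
$a{\left(C \right)} = -9$ ($a{\left(C \right)} = \left(-3\right) 3 = -9$)
$S{\left(A \right)} = 2 + A + A \left(39 + A\right)$ ($S{\left(A \right)} = 2 + \left(A + \left(\left(6 + A\right) + 33\right) A\right) = 2 + \left(A + \left(39 + A\right) A\right) = 2 + \left(A + A \left(39 + A\right)\right) = 2 + A + A \left(39 + A\right)$)
$\frac{1}{1300074 + S{\left(a{\left(31 \right)} \right)}} = \frac{1}{1300074 + \left(2 + \left(-9\right)^{2} + 40 \left(-9\right)\right)} = \frac{1}{1300074 + \left(2 + 81 - 360\right)} = \frac{1}{1300074 - 277} = \frac{1}{1299797}$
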